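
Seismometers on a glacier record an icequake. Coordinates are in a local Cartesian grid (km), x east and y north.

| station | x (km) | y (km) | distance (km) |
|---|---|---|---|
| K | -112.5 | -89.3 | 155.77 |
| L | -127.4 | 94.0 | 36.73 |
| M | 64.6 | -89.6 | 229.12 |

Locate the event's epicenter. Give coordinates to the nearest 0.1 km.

Circle about each station: (x + 112.5)² + (y + 89.3)² = 155.77²; (x + 127.4)² + (y − 94.0)² = 36.73²; (x − 64.6)² + (y + 89.6)² = 229.12².
Subtracting pairs of circle equations eliminates x²+y² and gives linear equations (the radical axes):
-29.8 x + 366.6 y = 27351.22
354.2 x − 0.6 y = -36661.10
Solving the 2×2 system: x ≈ -103.4, y ≈ 66.2 km.

(-103.4, 66.2)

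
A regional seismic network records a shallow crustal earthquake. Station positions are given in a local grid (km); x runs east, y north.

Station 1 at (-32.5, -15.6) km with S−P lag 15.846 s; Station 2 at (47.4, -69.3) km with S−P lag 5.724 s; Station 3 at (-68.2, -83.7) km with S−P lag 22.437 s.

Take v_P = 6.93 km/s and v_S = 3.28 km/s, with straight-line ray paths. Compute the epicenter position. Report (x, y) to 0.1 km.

x ≈ 63.7 km, y ≈ -37.6 km

Distance from S−P lag: d = Δt · v_P v_S / (v_P − v_S) = Δt · (6.93·3.28)/(6.93−3.28) ≈ 6.2275·Δt.
So d_Station 1 = 98.68, d_Station 2 = 35.65, d_Station 3 = 139.73 km.
Circle about each station: (x + 32.5)² + (y + 15.6)² = 98.68²; (x − 47.4)² + (y + 69.3)² = 35.65²; (x + 68.2)² + (y + 83.7)² = 139.73².
Subtracting the Station 1 equation from the Station 2 and Station 3 equations removes the quadratic terms:
159.8 x − 107.4 y = 14216.46
-71.4 x − 136.2 y = 570.59
Solving the 2×2 system: x ≈ 63.7, y ≈ -37.6 km.
Check against Station 1 (with the unrounded x, y): √((x + 32.5)²+(y + 15.6)²) = 98.68 ≈ 98.68 km. ✓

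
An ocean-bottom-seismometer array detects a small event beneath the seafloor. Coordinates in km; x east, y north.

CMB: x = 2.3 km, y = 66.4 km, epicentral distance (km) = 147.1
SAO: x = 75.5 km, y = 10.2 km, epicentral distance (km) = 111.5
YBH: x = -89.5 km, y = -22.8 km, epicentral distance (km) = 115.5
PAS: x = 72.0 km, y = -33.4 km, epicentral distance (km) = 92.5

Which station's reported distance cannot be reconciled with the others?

PAS

Solve using three stations at a time. Using CMB, SAO, YBH (subtract circle equations pairwise → linear system) gives (x, y) ≈ (10.6, -80.5).
Distances from that point to each station vs reported:
  CMB: calculated 147.1 vs reported 147.1 → residual 0.0 km
  SAO: calculated 111.5 vs reported 111.5 → residual 0.0 km
  YBH: calculated 115.5 vs reported 115.5 → residual 0.0 km
  PAS: calculated 77.4 vs reported 92.5 → residual 15.1 km
CMB, SAO, YBH are mutually consistent (residuals ≈ 0); PAS is off by 15.1 km.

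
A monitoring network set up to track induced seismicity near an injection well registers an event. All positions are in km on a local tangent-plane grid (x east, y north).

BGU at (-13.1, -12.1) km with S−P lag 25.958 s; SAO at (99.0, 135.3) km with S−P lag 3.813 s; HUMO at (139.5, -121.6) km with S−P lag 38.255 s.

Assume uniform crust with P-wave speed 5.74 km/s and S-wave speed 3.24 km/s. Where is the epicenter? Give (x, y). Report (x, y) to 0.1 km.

Distance from S−P lag: d = Δt · v_P v_S / (v_P − v_S) = Δt · (5.74·3.24)/(5.74−3.24) ≈ 7.4390·Δt.
So d_BGU = 193.10, d_SAO = 28.37, d_HUMO = 284.58 km.
Circle about each station: (x + 13.1)² + (y + 12.1)² = 193.10²; (x − 99.0)² + (y − 135.3)² = 28.37²; (x − 139.5)² + (y + 121.6)² = 284.58².
Subtracting the BGU equation from the SAO and HUMO equations removes the quadratic terms:
224.2 x + 294.8 y = 64271.82
305.2 x − 219.0 y = -9769.38
Solving the 2×2 system: x ≈ 80.5, y ≈ 156.8 km.
Check against BGU (with the unrounded x, y): √((x + 13.1)²+(y + 12.1)²) = 193.10 ≈ 193.10 km. ✓

(80.5, 156.8)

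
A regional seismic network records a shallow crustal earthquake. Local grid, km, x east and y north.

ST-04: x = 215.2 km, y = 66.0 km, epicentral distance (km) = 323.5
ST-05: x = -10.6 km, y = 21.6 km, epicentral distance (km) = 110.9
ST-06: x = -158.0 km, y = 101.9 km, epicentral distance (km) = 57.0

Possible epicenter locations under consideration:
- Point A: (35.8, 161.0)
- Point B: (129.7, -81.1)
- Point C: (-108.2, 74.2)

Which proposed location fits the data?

Point C

For each candidate, compare |candidate − station| to the reported distance:
Point A: residuals ST-04 120.5, ST-05 36.0, ST-06 145.6 → max 145.6 km
Point B: residuals ST-04 153.4, ST-05 63.0, ST-06 284.0 → max 284.0 km
Point C: residuals ST-04 0.0, ST-05 0.0, ST-06 0.0 → max 0.0 km
Only Point C has all residuals ≈ 0.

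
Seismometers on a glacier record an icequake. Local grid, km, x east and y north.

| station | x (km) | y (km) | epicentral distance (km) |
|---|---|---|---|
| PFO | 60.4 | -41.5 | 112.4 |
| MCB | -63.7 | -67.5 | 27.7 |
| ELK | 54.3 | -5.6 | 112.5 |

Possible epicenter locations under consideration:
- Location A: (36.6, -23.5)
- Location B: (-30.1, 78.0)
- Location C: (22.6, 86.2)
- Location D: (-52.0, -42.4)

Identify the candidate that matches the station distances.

Location D

For each candidate, compare |candidate − station| to the reported distance:
Location A: residuals PFO 82.6, MCB 81.8, ELK 87.3 → max 87.3 km
Location B: residuals PFO 37.5, MCB 121.6, ELK 6.3 → max 121.6 km
Location C: residuals PFO 20.8, MCB 148.6, ELK 15.4 → max 148.6 km
Location D: residuals PFO 0.0, MCB 0.0, ELK 0.0 → max 0.0 km
Only Location D has all residuals ≈ 0.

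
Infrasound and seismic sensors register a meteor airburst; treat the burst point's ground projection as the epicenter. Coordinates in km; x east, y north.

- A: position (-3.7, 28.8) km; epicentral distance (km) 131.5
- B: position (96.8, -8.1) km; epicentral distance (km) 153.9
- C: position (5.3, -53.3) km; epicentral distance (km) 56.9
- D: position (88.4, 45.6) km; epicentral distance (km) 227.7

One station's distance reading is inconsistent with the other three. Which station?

D

Solve using three stations at a time. Using A, B, C (subtract circle equations pairwise → linear system) gives (x, y) ≈ (-26.1, -100.8).
Distances from that point to each station vs reported:
  A: calculated 131.5 vs reported 131.5 → residual 0.0 km
  B: calculated 153.9 vs reported 153.9 → residual 0.0 km
  C: calculated 56.9 vs reported 56.9 → residual 0.0 km
  D: calculated 185.8 vs reported 227.7 → residual 41.9 km
A, B, C are mutually consistent (residuals ≈ 0); D is off by 41.9 km.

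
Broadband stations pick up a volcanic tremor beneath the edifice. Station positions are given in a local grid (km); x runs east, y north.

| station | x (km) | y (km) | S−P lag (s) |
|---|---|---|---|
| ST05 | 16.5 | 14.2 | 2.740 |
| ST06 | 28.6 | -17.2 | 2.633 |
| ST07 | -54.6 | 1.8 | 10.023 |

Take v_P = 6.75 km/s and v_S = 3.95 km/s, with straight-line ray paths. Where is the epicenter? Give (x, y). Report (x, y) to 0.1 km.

Distance from S−P lag: d = Δt · v_P v_S / (v_P − v_S) = Δt · (6.75·3.95)/(6.75−3.95) ≈ 9.5223·Δt.
So d_ST05 = 26.09, d_ST06 = 25.07, d_ST07 = 95.44 km.
Circle about each station: (x − 16.5)² + (y − 14.2)² = 26.09²; (x − 28.6)² + (y + 17.2)² = 25.07²; (x + 54.6)² + (y − 1.8)² = 95.44².
Subtracting the ST05 equation from the ST06 and ST07 equations removes the quadratic terms:
24.2 x − 62.8 y = 692.09
-142.2 x − 24.8 y = -5917.60
Solving the 2×2 system: x ≈ 40.8, y ≈ 4.7 km.

x ≈ 40.8 km, y ≈ 4.7 km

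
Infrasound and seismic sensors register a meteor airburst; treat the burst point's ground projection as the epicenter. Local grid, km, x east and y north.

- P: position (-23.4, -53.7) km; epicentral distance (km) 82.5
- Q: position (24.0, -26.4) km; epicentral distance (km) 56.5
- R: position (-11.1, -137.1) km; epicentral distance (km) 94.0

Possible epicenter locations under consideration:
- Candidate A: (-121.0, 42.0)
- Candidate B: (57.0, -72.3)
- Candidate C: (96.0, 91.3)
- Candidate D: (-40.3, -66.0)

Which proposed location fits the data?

For each candidate, compare |candidate − station| to the reported distance:
Candidate A: residuals P 54.2, Q 103.8, R 116.1 → max 116.1 km
Candidate B: residuals P 0.0, Q 0.0, R 0.0 → max 0.0 km
Candidate C: residuals P 105.3, Q 81.5, R 158.3 → max 158.3 km
Candidate D: residuals P 61.6, Q 19.0, R 17.1 → max 61.6 km
Only Candidate B has all residuals ≈ 0.

Candidate B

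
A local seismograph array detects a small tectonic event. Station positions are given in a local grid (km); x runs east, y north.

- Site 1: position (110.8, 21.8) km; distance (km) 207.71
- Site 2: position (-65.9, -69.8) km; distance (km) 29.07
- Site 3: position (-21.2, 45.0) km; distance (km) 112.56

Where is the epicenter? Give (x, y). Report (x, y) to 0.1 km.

Circle about each station: (x − 110.8)² + (y − 21.8)² = 207.71²; (x + 65.9)² + (y + 69.8)² = 29.07²; (x + 21.2)² + (y − 45.0)² = 112.56².
Subtracting pairs of circle equations eliminates x²+y² and gives linear equations (the radical axes):
-353.4 x − 183.2 y = 38761.35
-264.0 x + 46.4 y = 20196.25
Solving the 2×2 system: x ≈ -84.9, y ≈ -47.8 km.

x ≈ -84.9 km, y ≈ -47.8 km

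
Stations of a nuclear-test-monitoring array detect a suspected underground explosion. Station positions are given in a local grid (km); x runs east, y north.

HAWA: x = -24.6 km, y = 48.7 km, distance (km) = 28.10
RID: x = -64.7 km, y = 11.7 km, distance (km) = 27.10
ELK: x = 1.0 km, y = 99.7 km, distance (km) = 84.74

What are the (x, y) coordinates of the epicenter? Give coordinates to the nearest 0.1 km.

Circle about each station: (x + 24.6)² + (y − 48.7)² = 28.10²; (x + 64.7)² + (y − 11.7)² = 27.10²; (x − 1.0)² + (y − 99.7)² = 84.74².
Subtracting the HAWA equation from the RID and ELK equations removes the quadratic terms:
-80.2 x − 74.0 y = 1401.33
51.2 x + 102.0 y = 572.98
Solving the 2×2 system: x ≈ -42.2, y ≈ 26.8 km.
Check against HAWA (with the unrounded x, y): √((x + 24.6)²+(y − 48.7)²) = 28.10 ≈ 28.10 km. ✓

x ≈ -42.2 km, y ≈ 26.8 km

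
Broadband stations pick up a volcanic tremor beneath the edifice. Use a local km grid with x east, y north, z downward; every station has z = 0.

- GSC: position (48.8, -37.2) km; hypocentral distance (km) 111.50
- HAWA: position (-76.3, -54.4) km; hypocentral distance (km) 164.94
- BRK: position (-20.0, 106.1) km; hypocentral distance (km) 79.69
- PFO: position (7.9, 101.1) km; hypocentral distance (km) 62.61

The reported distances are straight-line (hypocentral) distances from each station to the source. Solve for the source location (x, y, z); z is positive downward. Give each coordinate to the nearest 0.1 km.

x ≈ 30.3 km, y ≈ 63.3 km, depth ≈ 44.6 km

Each station gives a sphere (x−x_i)² + (y−y_i)² + z² = d_i² (stations at z=0).
Subtracting the GSC sphere from HAWA and BRK: z² cancels, leaving linear equations in x and y:
-250.2 x − 34.4 y = -9757.18
-137.6 x + 286.6 y = 13973.68
Solving: x ≈ 30.294, y ≈ 63.301 km (keep extra digits for the depth step; rounded: 30.3, 63.3).
Then from the GSC sphere: z² = 111.50² − (x − 48.8)² − (y + 37.2)² with x = 30.294, y = 63.301, so z ≈ 44.602 ≈ 44.6 km.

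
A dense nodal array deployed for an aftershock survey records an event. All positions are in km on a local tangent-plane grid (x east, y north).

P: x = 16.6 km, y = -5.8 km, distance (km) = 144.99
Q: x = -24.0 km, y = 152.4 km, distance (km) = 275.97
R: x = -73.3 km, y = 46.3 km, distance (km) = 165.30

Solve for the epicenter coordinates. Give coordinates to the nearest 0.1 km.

Circle about each station: (x − 16.6)² + (y + 5.8)² = 144.99²; (x + 24.0)² + (y − 152.4)² = 275.97²; (x + 73.3)² + (y − 46.3)² = 165.30².
Subtracting the P equation from the Q and R equations removes the quadratic terms:
-81.2 x + 316.4 y = -31644.78
-179.8 x + 104.2 y = 905.39
Solving the 2×2 system: x ≈ -74.0, y ≈ -119.0 km.

(-74.0, -119.0)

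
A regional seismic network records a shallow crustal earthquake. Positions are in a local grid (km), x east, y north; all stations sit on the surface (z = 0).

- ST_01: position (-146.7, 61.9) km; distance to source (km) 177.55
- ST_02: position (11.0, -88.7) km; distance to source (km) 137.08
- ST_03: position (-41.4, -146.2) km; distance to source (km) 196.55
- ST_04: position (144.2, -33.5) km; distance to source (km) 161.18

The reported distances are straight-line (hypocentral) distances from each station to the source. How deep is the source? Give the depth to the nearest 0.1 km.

Each station gives a sphere (x−x_i)² + (y−y_i)² + z² = d_i² (stations at z=0).
Subtracting the ST_01 sphere from ST_02 and ST_03: z² cancels, leaving linear equations in x and y:
315.4 x − 301.2 y = -4630.73
210.6 x − 416.2 y = -9372.00
Solving: x ≈ 13.201, y ≈ 29.198 km (keep extra digits for the depth step; rounded: 13.2, 29.2).
Then from the ST_01 sphere: z² = 177.55² − (x + 146.7)² − (y − 61.9)² with x = 13.201, y = 29.198, so z ≈ 69.902 ≈ 69.9 km.
Check against ST_04 (with the unrounded solution): distance 161.18 ≈ 161.18 km. ✓

depth ≈ 69.9 km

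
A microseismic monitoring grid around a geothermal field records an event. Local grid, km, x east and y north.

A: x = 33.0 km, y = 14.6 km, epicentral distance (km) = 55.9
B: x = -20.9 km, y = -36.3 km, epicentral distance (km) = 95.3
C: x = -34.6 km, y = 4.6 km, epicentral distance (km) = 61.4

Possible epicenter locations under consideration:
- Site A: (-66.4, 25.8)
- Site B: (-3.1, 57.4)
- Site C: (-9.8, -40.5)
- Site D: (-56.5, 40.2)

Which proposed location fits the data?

Site B

For each candidate, compare |candidate − station| to the reported distance:
Site A: residuals A 44.1, B 18.3, C 23.2 → max 44.1 km
Site B: residuals A 0.1, B 0.1, C 0.1 → max 0.1 km
Site C: residuals A 13.9, B 83.4, C 9.9 → max 83.4 km
Site D: residuals A 37.2, B 10.9, C 19.6 → max 37.2 km
Only Site B has all residuals ≈ 0.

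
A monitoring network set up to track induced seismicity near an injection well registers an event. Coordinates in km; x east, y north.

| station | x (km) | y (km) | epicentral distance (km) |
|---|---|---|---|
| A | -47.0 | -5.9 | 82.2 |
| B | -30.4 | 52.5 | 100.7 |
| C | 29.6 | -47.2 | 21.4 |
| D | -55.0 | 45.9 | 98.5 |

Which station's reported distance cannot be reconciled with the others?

D

Solve using three stations at a time. Using A, B, C (subtract circle equations pairwise → linear system) gives (x, y) ≈ (32.7, -26.0).
Distances from that point to each station vs reported:
  A: calculated 82.2 vs reported 82.2 → residual 0.0 km
  B: calculated 100.7 vs reported 100.7 → residual 0.0 km
  C: calculated 21.5 vs reported 21.4 → residual 0.1 km
  D: calculated 113.4 vs reported 98.5 → residual 14.9 km
A, B, C are mutually consistent (residuals ≈ 0); D is off by 14.9 km.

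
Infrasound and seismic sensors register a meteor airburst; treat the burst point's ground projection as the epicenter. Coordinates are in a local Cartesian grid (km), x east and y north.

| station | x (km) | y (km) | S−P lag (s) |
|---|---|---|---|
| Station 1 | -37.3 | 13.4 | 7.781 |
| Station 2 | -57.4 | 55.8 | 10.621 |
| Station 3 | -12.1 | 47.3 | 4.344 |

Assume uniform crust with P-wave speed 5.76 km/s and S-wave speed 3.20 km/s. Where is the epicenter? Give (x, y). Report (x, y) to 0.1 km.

Distance from S−P lag: d = Δt · v_P v_S / (v_P − v_S) = Δt · (5.76·3.20)/(5.76−3.20) ≈ 7.2000·Δt.
So d_Station 1 = 56.02, d_Station 2 = 76.47, d_Station 3 = 31.28 km.
Circle about each station: (x + 37.3)² + (y − 13.4)² = 56.02²; (x + 57.4)² + (y − 55.8)² = 76.47²; (x + 12.1)² + (y − 47.3)² = 31.28².
Subtracting pairs of circle equations eliminates x²+y² and gives linear equations (the radical axes):
-40.2 x + 84.8 y = 2128.13
50.4 x + 67.8 y = 2972.65
Solving the 2×2 system: x ≈ 15.4, y ≈ 32.4 km.

15.4 km east, 32.4 km north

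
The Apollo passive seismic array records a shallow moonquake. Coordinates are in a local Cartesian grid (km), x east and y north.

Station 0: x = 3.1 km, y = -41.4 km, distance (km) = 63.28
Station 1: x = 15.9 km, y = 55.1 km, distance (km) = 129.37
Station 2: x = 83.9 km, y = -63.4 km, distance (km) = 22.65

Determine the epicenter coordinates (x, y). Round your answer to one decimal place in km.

x ≈ 61.4 km, y ≈ -66.0 km

Circle about each station: (x − 3.1)² + (y + 41.4)² = 63.28²; (x − 15.9)² + (y − 55.1)² = 129.37²; (x − 83.9)² + (y + 63.4)² = 22.65².
Subtracting the Station 0 equation from the Station 1 and Station 2 equations removes the quadratic terms:
25.6 x + 193.0 y = -11166.99
161.6 x − 44.0 y = 12826.54
Solving the 2×2 system: x ≈ 61.4, y ≈ -66.0 km.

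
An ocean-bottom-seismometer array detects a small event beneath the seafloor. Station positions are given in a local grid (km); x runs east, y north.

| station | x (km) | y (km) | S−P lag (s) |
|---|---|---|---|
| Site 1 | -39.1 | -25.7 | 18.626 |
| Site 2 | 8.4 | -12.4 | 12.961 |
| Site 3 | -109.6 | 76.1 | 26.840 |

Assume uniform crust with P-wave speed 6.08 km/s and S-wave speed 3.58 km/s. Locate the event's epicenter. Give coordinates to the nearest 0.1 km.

Distance from S−P lag: d = Δt · v_P v_S / (v_P − v_S) = Δt · (6.08·3.58)/(6.08−3.58) ≈ 8.7066·Δt.
So d_Site 1 = 162.17, d_Site 2 = 112.85, d_Site 3 = 233.68 km.
Circle about each station: (x + 39.1)² + (y + 25.7)² = 162.17²; (x − 8.4)² + (y + 12.4)² = 112.85²; (x + 109.6)² + (y − 76.1)² = 233.68².
Subtracting the Site 1 equation from the Site 2 and Site 3 equations removes the quadratic terms:
95.0 x + 26.6 y = 11599.01
-141.0 x + 203.6 y = -12693.16
Solving the 2×2 system: x ≈ 116.9, y ≈ 18.6 km.

(116.9, 18.6)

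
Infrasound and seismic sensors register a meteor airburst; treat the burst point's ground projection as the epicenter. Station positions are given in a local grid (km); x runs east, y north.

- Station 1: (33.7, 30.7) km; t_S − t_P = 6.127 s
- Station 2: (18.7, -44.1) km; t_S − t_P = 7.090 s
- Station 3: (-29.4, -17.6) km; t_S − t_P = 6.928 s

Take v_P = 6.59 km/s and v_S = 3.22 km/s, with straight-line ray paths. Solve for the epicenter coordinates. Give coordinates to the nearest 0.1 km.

(10.6, -0.2)

Distance from S−P lag: d = Δt · v_P v_S / (v_P − v_S) = Δt · (6.59·3.22)/(6.59−3.22) ≈ 6.2967·Δt.
So d_Station 1 = 38.58, d_Station 2 = 44.64, d_Station 3 = 43.62 km.
Circle about each station: (x − 33.7)² + (y − 30.7)² = 38.58²; (x − 18.7)² + (y + 44.1)² = 44.64²; (x + 29.4)² + (y + 17.6)² = 43.62².
Subtracting pairs of circle equations eliminates x²+y² and gives linear equations (the radical axes):
-30.0 x − 149.6 y = -287.99
-126.2 x − 96.6 y = -1318.35
Solving the 2×2 system: x ≈ 10.6, y ≈ -0.2 km.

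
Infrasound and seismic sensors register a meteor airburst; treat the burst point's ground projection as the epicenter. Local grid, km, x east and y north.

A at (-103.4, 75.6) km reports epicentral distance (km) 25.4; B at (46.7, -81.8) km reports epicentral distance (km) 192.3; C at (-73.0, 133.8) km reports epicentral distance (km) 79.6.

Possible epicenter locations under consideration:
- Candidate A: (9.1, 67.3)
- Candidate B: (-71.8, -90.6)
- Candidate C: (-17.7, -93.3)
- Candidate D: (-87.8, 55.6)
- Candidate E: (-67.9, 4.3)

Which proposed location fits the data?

Candidate D

For each candidate, compare |candidate − station| to the reported distance:
Candidate A: residuals A 87.4, B 38.5, C 26.1 → max 87.4 km
Candidate B: residuals A 143.8, B 73.5, C 144.8 → max 144.8 km
Candidate C: residuals A 164.0, B 126.9, C 154.1 → max 164.0 km
Candidate D: residuals A 0.0, B 0.0, C 0.0 → max 0.0 km
Candidate E: residuals A 54.2, B 49.0, C 50.0 → max 54.2 km
Only Candidate D has all residuals ≈ 0.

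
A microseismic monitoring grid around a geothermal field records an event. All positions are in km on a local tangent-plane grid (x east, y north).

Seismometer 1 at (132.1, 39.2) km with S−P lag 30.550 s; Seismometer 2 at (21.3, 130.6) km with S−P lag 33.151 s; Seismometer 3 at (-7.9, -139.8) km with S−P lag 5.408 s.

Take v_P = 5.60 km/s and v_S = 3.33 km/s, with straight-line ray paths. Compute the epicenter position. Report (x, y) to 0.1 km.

Distance from S−P lag: d = Δt · v_P v_S / (v_P − v_S) = Δt · (5.60·3.33)/(5.60−3.33) ≈ 8.2150·Δt.
So d_Seismometer 1 = 250.97, d_Seismometer 2 = 272.33, d_Seismometer 3 = 44.43 km.
Circle about each station: (x − 132.1)² + (y − 39.2)² = 250.97²; (x − 21.3)² + (y − 130.6)² = 272.33²; (x + 7.9)² + (y + 139.8)² = 44.43².
Subtracting the Seismometer 1 equation from the Seismometer 2 and Seismometer 3 equations removes the quadratic terms:
-221.6 x + 182.8 y = -12654.69
-280.0 x − 358.0 y = 61631.32
Solving the 2×2 system: x ≈ -51.6, y ≈ -131.8 km.

x ≈ -51.6 km, y ≈ -131.8 km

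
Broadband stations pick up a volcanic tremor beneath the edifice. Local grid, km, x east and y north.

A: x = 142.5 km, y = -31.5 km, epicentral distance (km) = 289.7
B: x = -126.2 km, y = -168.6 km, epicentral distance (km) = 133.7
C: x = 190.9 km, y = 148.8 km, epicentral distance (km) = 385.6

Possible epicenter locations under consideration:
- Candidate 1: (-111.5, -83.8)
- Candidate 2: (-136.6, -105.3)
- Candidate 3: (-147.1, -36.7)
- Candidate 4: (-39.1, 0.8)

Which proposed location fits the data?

For each candidate, compare |candidate − station| to the reported distance:
Candidate 1: residuals A 30.4, B 47.6, C 4.1 → max 47.6 km
Candidate 2: residuals A 1.0, B 69.6, C 28.9 → max 69.6 km
Candidate 3: residuals A 0.1, B 0.2, C 0.0 → max 0.2 km
Candidate 4: residuals A 105.2, B 56.8, C 112.1 → max 112.1 km
Only Candidate 3 has all residuals ≈ 0.

Candidate 3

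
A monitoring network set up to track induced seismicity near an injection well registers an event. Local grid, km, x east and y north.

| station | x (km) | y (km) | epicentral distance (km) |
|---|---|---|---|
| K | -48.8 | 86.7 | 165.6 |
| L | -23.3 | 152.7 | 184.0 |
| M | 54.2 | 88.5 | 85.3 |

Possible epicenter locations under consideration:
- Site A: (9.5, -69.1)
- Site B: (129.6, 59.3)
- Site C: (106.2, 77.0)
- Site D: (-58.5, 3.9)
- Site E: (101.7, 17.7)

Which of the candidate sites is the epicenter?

For each candidate, compare |candidate − station| to the reported distance:
Site A: residuals K 0.8, L 40.2, M 78.5 → max 78.5 km
Site B: residuals K 14.9, L 4.8, M 4.4 → max 14.9 km
Site C: residuals K 10.3, L 34.0, M 32.0 → max 34.0 km
Site D: residuals K 82.2, L 31.1, M 55.6 → max 82.2 km
Site E: residuals K 0.0, L 0.0, M 0.0 → max 0.0 km
Only Site E has all residuals ≈ 0.

Site E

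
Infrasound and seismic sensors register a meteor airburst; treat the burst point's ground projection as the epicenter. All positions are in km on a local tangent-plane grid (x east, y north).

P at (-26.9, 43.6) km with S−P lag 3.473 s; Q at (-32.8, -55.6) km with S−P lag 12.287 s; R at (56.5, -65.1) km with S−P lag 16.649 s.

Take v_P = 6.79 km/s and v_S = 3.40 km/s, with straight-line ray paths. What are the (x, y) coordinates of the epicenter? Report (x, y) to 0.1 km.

x ≈ -11.8 km, y ≈ 25.4 km

Distance from S−P lag: d = Δt · v_P v_S / (v_P − v_S) = Δt · (6.79·3.40)/(6.79−3.40) ≈ 6.8100·Δt.
So d_P = 23.65, d_Q = 83.67, d_R = 113.38 km.
Circle about each station: (x + 26.9)² + (y − 43.6)² = 23.65²; (x + 32.8)² + (y + 55.6)² = 83.67²; (x − 56.5)² + (y + 65.1)² = 113.38².
Subtracting pairs of circle equations eliminates x²+y² and gives linear equations (the radical axes):
-11.8 x − 198.4 y = -4898.72
166.8 x − 217.4 y = -7490.01
Solving the 2×2 system: x ≈ -11.8, y ≈ 25.4 km.
Check against P (with the unrounded x, y): √((x + 26.9)²+(y − 43.6)²) = 23.65 ≈ 23.65 km. ✓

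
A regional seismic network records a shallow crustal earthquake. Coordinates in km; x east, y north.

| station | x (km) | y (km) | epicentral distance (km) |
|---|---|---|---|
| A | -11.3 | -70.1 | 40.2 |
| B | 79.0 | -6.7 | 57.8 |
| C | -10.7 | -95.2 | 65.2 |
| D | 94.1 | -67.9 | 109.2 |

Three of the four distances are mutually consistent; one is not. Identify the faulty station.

B

Solve using three stations at a time. Using A, C, D (subtract circle equations pairwise → linear system) gives (x, y) ≈ (-8.3, -30.1).
Distances from that point to each station vs reported:
  A: calculated 40.1 vs reported 40.2 → residual 0.1 km
  B: calculated 90.4 vs reported 57.8 → residual 32.6 km
  C: calculated 65.1 vs reported 65.2 → residual 0.1 km
  D: calculated 109.2 vs reported 109.2 → residual 0.0 km
A, C, D are mutually consistent (residuals ≈ 0); B is off by 32.6 km.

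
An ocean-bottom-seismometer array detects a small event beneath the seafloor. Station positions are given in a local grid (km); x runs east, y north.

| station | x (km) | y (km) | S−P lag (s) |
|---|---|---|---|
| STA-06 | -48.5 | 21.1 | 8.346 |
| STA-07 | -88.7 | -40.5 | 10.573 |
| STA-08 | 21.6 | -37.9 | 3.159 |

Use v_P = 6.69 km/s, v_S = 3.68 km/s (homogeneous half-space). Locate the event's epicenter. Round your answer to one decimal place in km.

Distance from S−P lag: d = Δt · v_P v_S / (v_P − v_S) = Δt · (6.69·3.68)/(6.69−3.68) ≈ 8.1791·Δt.
So d_STA-06 = 68.26, d_STA-07 = 86.48, d_STA-08 = 25.84 km.
Circle about each station: (x + 48.5)² + (y − 21.1)² = 68.26²; (x + 88.7)² + (y + 40.5)² = 86.48²; (x − 21.6)² + (y + 37.9)² = 25.84².
Subtracting the STA-06 equation from the STA-07 and STA-08 equations removes the quadratic terms:
-80.4 x − 123.2 y = 3891.12
140.2 x − 118.0 y = 3097.23
Solving the 2×2 system: x ≈ -2.9, y ≈ -29.7 km.
Check against STA-06 (with the unrounded x, y): √((x + 48.5)²+(y − 21.1)²) = 68.26 ≈ 68.26 km. ✓

x ≈ -2.9 km, y ≈ -29.7 km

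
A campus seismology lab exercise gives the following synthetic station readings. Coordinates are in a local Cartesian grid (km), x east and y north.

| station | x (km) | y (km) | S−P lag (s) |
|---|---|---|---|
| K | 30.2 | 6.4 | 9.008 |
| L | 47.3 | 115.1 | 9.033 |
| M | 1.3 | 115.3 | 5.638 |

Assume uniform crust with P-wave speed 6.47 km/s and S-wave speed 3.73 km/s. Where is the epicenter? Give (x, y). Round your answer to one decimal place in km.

-17.9 km east, 69.5 km north

Distance from S−P lag: d = Δt · v_P v_S / (v_P − v_S) = Δt · (6.47·3.73)/(6.47−3.73) ≈ 8.8077·Δt.
So d_K = 79.34, d_L = 79.56, d_M = 49.66 km.
Circle about each station: (x − 30.2)² + (y − 6.4)² = 79.34²; (x − 47.3)² + (y − 115.1)² = 79.56²; (x − 1.3)² + (y − 115.3)² = 49.66².
Subtracting pairs of circle equations eliminates x²+y² and gives linear equations (the radical axes):
34.2 x + 217.4 y = 14497.34
-57.8 x + 217.8 y = 16171.50
Solving the 2×2 system: x ≈ -17.9, y ≈ 69.5 km.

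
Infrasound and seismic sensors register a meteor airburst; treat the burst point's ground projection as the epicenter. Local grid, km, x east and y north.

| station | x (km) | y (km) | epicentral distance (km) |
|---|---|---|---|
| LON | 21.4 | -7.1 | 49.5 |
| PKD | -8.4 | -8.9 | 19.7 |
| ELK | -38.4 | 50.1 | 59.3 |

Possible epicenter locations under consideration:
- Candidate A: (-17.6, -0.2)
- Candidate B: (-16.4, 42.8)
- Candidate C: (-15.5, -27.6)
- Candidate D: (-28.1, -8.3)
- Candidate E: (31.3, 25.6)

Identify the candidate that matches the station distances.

For each candidate, compare |candidate − station| to the reported distance:
Candidate A: residuals LON 9.9, PKD 7.0, ELK 4.9 → max 9.9 km
Candidate B: residuals LON 13.1, PKD 32.6, ELK 36.1 → max 36.1 km
Candidate C: residuals LON 7.3, PKD 0.3, ELK 21.7 → max 21.7 km
Candidate D: residuals LON 0.0, PKD 0.0, ELK 0.0 → max 0.0 km
Candidate E: residuals LON 15.3, PKD 32.9, ELK 14.6 → max 32.9 km
Only Candidate D has all residuals ≈ 0.

Candidate D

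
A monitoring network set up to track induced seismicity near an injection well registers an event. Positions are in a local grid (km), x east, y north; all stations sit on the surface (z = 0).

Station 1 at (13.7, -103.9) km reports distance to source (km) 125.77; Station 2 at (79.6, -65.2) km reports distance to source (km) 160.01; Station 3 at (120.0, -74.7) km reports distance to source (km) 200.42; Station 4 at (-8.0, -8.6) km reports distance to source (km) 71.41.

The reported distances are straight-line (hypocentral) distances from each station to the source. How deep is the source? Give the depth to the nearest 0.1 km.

Each station gives a sphere (x−x_i)² + (y−y_i)² + z² = d_i² (stations at z=0).
Subtracting the Station 1 sphere from Station 2 and Station 3: z² cancels, leaving linear equations in x and y:
131.8 x + 77.4 y = -10180.81
212.6 x + 58.4 y = -15352.89
Solving: x ≈ -67.795, y ≈ -16.091 km (keep extra digits for the depth step; rounded: -67.8, -16.1).
Then from the Station 1 sphere: z² = 125.77² − (x − 13.7)² − (y + 103.9)² with x = -67.795, y = -16.091, so z ≈ 38.291 ≈ 38.3 km.

z ≈ 38.3 km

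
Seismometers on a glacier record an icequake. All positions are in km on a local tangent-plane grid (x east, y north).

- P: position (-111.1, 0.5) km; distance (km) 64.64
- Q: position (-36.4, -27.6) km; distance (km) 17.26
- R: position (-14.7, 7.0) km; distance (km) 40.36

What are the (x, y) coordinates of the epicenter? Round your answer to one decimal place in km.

Circle about each station: (x + 111.1)² + (y − 0.5)² = 64.64²; (x + 36.4)² + (y + 27.6)² = 17.26²; (x + 14.7)² + (y − 7.0)² = 40.36².
Subtracting the P equation from the Q and R equations removes the quadratic terms:
149.4 x − 56.2 y = -6376.32
192.8 x + 13.0 y = -9528.97
Solving the 2×2 system: x ≈ -48.4, y ≈ -15.2 km.

-48.4 km east, -15.2 km north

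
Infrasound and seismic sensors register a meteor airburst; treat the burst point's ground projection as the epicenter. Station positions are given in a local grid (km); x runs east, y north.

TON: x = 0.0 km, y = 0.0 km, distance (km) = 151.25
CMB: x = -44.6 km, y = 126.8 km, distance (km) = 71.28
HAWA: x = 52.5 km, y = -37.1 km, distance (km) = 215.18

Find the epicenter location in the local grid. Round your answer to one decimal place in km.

-111.5 km east, 102.2 km north

Circle about each station: x² + y² = 151.25²; (x + 44.6)² + (y − 126.8)² = 71.28²; (x − 52.5)² + (y + 37.1)² = 215.18².
Subtracting the TON equation from the CMB and HAWA equations removes the quadratic terms:
-89.2 x + 253.6 y = 35863.12
105.0 x − 74.2 y = -19293.21
Solving the 2×2 system: x ≈ -111.5, y ≈ 102.2 km.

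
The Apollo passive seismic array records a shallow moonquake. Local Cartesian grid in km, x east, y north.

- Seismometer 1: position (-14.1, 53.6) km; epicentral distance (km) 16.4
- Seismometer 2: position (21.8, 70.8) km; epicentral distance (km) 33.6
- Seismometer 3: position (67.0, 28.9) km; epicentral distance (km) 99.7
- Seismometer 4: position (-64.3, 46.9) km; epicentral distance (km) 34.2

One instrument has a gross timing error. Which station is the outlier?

Solve using three stations at a time. Using Seismometer 1, Seismometer 3, Seismometer 4 (subtract circle equations pairwise → linear system) gives (x, y) ≈ (-30.3, 50.7).
Distances from that point to each station vs reported:
  Seismometer 1: calculated 16.4 vs reported 16.4 → residual 0.0 km
  Seismometer 2: calculated 55.8 vs reported 33.6 → residual 22.2 km
  Seismometer 3: calculated 99.7 vs reported 99.7 → residual 0.0 km
  Seismometer 4: calculated 34.2 vs reported 34.2 → residual 0.0 km
Seismometer 1, Seismometer 3, Seismometer 4 are mutually consistent (residuals ≈ 0); Seismometer 2 is off by 22.2 km.

Seismometer 2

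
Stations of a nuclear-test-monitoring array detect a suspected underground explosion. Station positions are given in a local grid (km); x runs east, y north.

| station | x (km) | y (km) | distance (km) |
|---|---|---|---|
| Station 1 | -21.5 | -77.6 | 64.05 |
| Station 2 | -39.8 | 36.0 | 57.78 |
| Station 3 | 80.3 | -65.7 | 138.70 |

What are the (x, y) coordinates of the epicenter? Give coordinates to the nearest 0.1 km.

-50.9 km east, -20.7 km north

Circle about each station: (x + 21.5)² + (y + 77.6)² = 64.05²; (x + 39.8)² + (y − 36.0)² = 57.78²; (x − 80.3)² + (y + 65.7)² = 138.70².
Subtracting the Station 1 equation from the Station 2 and Station 3 equations removes the quadratic terms:
-36.6 x + 227.2 y = -2840.10
203.6 x + 23.8 y = -10854.72
Solving the 2×2 system: x ≈ -50.9, y ≈ -20.7 km.
Check against Station 1 (with the unrounded x, y): √((x + 21.5)²+(y + 77.6)²) = 64.04 ≈ 64.05 km. ✓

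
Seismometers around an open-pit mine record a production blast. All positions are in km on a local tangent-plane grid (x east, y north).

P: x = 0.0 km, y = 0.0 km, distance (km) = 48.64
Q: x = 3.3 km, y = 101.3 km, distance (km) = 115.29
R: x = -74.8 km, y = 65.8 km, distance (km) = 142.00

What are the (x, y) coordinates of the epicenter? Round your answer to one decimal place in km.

x ≈ 48.4 km, y ≈ -4.8 km

Circle about each station: x² + y² = 48.64²; (x − 3.3)² + (y − 101.3)² = 115.29²; (x + 74.8)² + (y − 65.8)² = 142.00².
Subtracting the P equation from the Q and R equations removes the quadratic terms:
6.6 x + 202.6 y = -653.35
-149.6 x + 131.6 y = -7873.47
Solving the 2×2 system: x ≈ 48.4, y ≈ -4.8 km.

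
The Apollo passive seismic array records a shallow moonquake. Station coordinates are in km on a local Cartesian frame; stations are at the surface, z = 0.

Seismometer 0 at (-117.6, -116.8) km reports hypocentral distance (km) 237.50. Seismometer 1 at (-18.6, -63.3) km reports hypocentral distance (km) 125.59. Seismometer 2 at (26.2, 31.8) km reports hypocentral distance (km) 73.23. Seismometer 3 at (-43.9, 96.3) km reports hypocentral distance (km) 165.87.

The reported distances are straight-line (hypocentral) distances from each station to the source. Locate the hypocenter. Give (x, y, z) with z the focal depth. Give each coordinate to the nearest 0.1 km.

Each station gives a sphere (x−x_i)² + (y−y_i)² + z² = d_i² (stations at z=0).
Subtracting the Seismometer 0 sphere from Seismometer 1 and Seismometer 2: z² cancels, leaving linear equations in x and y:
198.0 x + 107.0 y = 17514.25
287.6 x + 297.2 y = 25269.30
Solving: x ≈ 89.106, y ≈ -1.203 km (keep extra digits for the depth step; rounded: 89.1, -1.2).
Then from the Seismometer 0 sphere: z² = 237.50² − (x + 117.6)² − (y + 116.8)² with x = 89.106, y = -1.203, so z ≈ 17.782 ≈ 17.8 km.

x ≈ 89.1 km, y ≈ -1.2 km, depth ≈ 17.8 km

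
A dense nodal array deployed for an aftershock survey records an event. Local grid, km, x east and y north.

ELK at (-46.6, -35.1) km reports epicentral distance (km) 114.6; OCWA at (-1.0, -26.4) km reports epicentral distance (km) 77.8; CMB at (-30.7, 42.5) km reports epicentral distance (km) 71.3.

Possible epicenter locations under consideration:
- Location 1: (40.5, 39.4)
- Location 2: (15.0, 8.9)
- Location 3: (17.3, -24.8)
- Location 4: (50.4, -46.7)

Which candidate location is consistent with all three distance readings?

For each candidate, compare |candidate − station| to the reported distance:
Location 1: residuals ELK 0.0, OCWA 0.0, CMB 0.0 → max 0.0 km
Location 2: residuals ELK 38.9, OCWA 39.0, CMB 14.6 → max 39.0 km
Location 3: residuals ELK 49.9, OCWA 59.4, CMB 11.4 → max 59.4 km
Location 4: residuals ELK 16.9, OCWA 22.5, CMB 49.3 → max 49.3 km
Only Location 1 has all residuals ≈ 0.

Location 1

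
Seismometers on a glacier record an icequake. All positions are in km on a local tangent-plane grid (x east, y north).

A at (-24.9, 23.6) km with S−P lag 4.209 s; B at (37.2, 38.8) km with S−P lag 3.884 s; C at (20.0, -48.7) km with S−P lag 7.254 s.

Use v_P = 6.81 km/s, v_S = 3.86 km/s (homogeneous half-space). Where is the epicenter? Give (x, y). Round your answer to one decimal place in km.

11.7 km east, 15.4 km north

Distance from S−P lag: d = Δt · v_P v_S / (v_P − v_S) = Δt · (6.81·3.86)/(6.81−3.86) ≈ 8.9107·Δt.
So d_A = 37.51, d_B = 34.61, d_C = 64.64 km.
Circle about each station: (x + 24.9)² + (y − 23.6)² = 37.51²; (x − 37.2)² + (y − 38.8)² = 34.61²; (x − 20.0)² + (y + 48.7)² = 64.64².
Subtracting the A equation from the B and C equations removes the quadratic terms:
124.2 x + 30.4 y = 1921.46
89.8 x − 144.6 y = -1176.61
Solving the 2×2 system: x ≈ 11.7, y ≈ 15.4 km.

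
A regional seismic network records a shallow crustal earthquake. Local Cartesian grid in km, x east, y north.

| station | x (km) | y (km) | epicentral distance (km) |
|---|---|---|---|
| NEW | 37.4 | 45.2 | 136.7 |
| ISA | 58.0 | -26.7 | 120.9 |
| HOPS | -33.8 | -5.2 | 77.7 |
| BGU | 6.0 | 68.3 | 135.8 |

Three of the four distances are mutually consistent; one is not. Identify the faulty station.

Solve using three stations at a time. Using NEW, ISA, BGU (subtract circle equations pairwise → linear system) gives (x, y) ≈ (-60.9, -50.2).
Distances from that point to each station vs reported:
  NEW: calculated 136.9 vs reported 136.7 → residual 0.2 km
  ISA: calculated 121.1 vs reported 120.9 → residual 0.2 km
  HOPS: calculated 52.5 vs reported 77.7 → residual 25.2 km
  BGU: calculated 136.0 vs reported 135.8 → residual 0.2 km
NEW, ISA, BGU are mutually consistent (residuals ≈ 0); HOPS is off by 25.2 km.

HOPS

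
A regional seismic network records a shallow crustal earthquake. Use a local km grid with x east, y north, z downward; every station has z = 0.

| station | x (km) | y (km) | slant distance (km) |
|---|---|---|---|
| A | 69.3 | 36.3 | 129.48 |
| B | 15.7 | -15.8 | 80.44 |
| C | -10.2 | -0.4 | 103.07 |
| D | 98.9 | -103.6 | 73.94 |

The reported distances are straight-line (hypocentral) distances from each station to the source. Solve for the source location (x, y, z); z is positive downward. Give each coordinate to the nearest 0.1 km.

Each station gives a sphere (x−x_i)² + (y−y_i)² + z² = d_i² (stations at z=0).
Subtracting the A sphere from B and C: z² cancels, leaving linear equations in x and y:
-107.2 x − 104.2 y = 4670.43
-159.0 x − 73.4 y = 125.67
Solving: x ≈ 37.901, y ≈ -83.814 km (keep extra digits for the depth step; rounded: 37.9, -83.8).
Then from the A sphere: z² = 129.48² − (x − 69.3)² − (y − 36.3)² with x = 37.901, y = -83.814, so z ≈ 36.767 ≈ 36.8 km.

(37.9, -83.8, 36.8)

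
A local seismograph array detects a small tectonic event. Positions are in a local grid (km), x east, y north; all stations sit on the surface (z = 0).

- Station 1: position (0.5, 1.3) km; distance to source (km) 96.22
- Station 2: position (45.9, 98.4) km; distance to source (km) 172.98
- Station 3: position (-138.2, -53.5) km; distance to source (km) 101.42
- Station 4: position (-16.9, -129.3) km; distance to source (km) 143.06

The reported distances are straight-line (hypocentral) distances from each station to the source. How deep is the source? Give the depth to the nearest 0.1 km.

depth ≈ 63.5 km

Each station gives a sphere (x−x_i)² + (y−y_i)² + z² = d_i² (stations at z=0).
Subtracting the Station 1 sphere from Station 2 and Station 3: z² cancels, leaving linear equations in x and y:
90.8 x + 194.2 y = -8876.36
-277.4 x − 109.6 y = 20931.82
Solving: x ≈ -70.404, y ≈ -12.789 km (keep extra digits for the depth step; rounded: -70.4, -12.8).
Then from the Station 1 sphere: z² = 96.22² − (x − 0.5)² − (y − 1.3)² with x = -70.404, y = -12.789, so z ≈ 63.501 ≈ 63.5 km.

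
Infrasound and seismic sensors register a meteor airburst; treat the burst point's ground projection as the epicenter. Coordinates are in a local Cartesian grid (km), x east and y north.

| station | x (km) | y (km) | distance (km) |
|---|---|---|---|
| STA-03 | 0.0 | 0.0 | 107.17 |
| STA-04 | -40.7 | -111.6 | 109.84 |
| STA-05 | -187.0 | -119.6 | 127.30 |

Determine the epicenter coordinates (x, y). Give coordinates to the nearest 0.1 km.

Circle about each station: x² + y² = 107.17²; (x + 40.7)² + (y + 111.6)² = 109.84²; (x + 187.0)² + (y + 119.6)² = 127.30².
Subtracting the STA-03 equation from the STA-04 and STA-05 equations removes the quadratic terms:
-81.4 x − 223.2 y = 13531.63
-374.0 x − 239.2 y = 44553.28
Solving the 2×2 system: x ≈ -104.8, y ≈ -22.4 km.
Check against STA-03 (with the unrounded x, y): √(x²+y²) = 107.16 ≈ 107.17 km. ✓

-104.8 km east, -22.4 km north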